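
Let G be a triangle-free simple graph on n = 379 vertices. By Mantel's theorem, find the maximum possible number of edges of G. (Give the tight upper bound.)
ex(379, K_3) = ⌊379^2/4⌋ = 35910

Mantel (1907): a triangle-free graph on n vertices has at most ⌊n^2/4⌋ edges, with equality for the complete bipartite graph K_{⌊n/2⌋, ⌈n/2⌉}. For n = 379: ⌊379^2/4⌋ = ⌊143641/4⌋ = 35910. The extremal graph is K_{189, 190}, which has 189·190 = 35910 edges.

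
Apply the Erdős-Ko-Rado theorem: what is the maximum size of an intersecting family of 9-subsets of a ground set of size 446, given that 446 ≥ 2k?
max |F| = C(445, 8) = 35799614488683045

Erdős-Ko-Rado (1961): when n ≥ 2k, max |F| = C(n−1, k−1). The bound is attained by the star {A : i ∈ A} for any fixed i ∈ [n]. Here C(446−1, 9−1) = C(445, 8) = 35799614488683045.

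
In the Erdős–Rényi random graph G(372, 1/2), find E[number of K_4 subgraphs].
E[# K_4] = C(372, 4) · (1/2)^C(4, 2) = 785115765 / 2^6 = 12267433.828125

For each 4-subset S of vertices (there are C(372, 4) = 785115765 such S), let X_S = 1 if S induces a K_4 (all C(4, 2) = 6 edges present). Then P(X_S = 1) = (1/2)^6 = 1/64. By linearity of expectation, E[# K_4] = C(372, 4) · (1/2)^6 = 785115765 / 64 = 12267433.828125.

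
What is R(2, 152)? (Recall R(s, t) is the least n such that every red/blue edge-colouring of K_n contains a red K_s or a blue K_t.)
R(2, 152) = 152

R(2, k) = k for all k ≥ 2: in a 2-colouring of K_k, either some edge is red (a red K_2) or all edges are blue (a blue K_k). And K_{151} coloured all-blue has no blue K_152, so R(2, 152) > 151. Hence R(2, 152) = 152.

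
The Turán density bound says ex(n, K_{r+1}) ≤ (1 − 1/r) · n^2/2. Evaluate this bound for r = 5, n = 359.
Turán density bound = (4/5) · 359^2/2 = 257762/5 ≈ 51552.4

Turán's theorem: ex(n, K_{r+1}) is achieved by the complete r-partite Turán graph T(n, r) with parts as balanced as possible, and is at most (1 − 1/r) · n^2/2. For r = 5, n = 359: the density bound is (4/5) · 128881/2 = 257762/5 ≈ 51552.4. The integer-valued extremum is e(T(359, 5)) = 51552, which is strictly less than the density bound 257762/5 since 5 ∤ 359 (the parts of T(359, 5) cannot all be equal).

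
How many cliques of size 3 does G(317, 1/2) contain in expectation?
E[# K_3] = C(317, 3) · (1/2)^C(3, 2) = 5259030 / 2^3 = 2629515/4 = 657378.75

For each 3-subset S of vertices (there are C(317, 3) = 5259030 such S), let X_S = 1 if S induces a K_3 (all C(3, 2) = 3 edges present). Then P(X_S = 1) = (1/2)^3 = 1/8. By linearity of expectation, E[# K_3] = C(317, 3) · (1/2)^3 = 5259030 / 8 = 2629515/4 = 657378.75.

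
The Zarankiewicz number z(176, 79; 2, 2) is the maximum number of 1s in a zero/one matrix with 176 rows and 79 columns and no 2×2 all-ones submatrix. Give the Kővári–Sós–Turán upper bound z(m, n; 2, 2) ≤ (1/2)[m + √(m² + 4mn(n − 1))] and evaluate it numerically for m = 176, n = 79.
z(176, 79; 2, 2) ≤ (1/2)[176 + √(176² + 4·176·79·78)] = (1/2)[176 + √4369024] = 1133.1105

Kővári–Sós–Turán: let r_1, ..., r_176 be the row sums and z = Σ r_i the total number of 1s. Each pair of columns can share at most one row with both entries 1 (else a 2×2 all-ones block appears), so Σ_i C(r_i, 2) ≤ C(79, 2) = 3081. By convexity Σ_i C(r_i, 2) ≥ 176·C(z/176, 2) = z(z − 176)/(2·176), giving z² − 176z − 176·79·78 ≤ 0 and hence z ≤ (1/2)[176 + √(30976 + 4·1084512)] = (1/2)[176 + √4369024] ≈ (1/2)(176 + 2090.221) = 1133.1105.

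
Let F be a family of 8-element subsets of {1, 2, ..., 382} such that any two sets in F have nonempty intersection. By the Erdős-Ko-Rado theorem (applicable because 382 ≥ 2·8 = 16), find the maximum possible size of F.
max |F| = C(381, 7) = 218760802825500

The Erdős-Ko-Rado theorem states: for n ≥ 2k, an intersecting family of k-subsets of an n-element set has size at most C(n − 1, k − 1), with equality for 'star' families {A ⊆ [n] : |A| = k, i ∈ A} (fix an element i). For n = 382, k = 8: C(381, 7) = 218760802825500.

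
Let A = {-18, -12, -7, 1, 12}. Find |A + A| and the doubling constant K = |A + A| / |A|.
K = |A + A| / |A| = 14/5

Enumerate A + A = {a + b : a, b ∈ A}. With |A| = 5, there are |A|^2 = 25 ordered sum pairs; collecting distinct values, A + A = {-36, -30, -25, -24, -19, -17, -14, -11, -6, 0, 2, 5, 13, 24}, so |A + A| = 14. Thus K = 14/5. For comparison, the minimum possible |A + A| over all 5-element sets is 2·5 − 1 = 9 (so min K = 9/5), attained only by arithmetic progressions.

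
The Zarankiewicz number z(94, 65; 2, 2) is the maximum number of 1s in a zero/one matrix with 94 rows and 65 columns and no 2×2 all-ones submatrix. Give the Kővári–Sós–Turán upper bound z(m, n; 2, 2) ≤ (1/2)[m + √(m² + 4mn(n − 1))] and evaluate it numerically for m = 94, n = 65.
z(94, 65; 2, 2) ≤ (1/2)[94 + √(94² + 4·94·65·64)] = (1/2)[94 + √1572996] = 674.0957

Kővári–Sós–Turán: let r_1, ..., r_94 be the row sums and z = Σ r_i the total number of 1s. Each pair of columns can share at most one row with both entries 1 (else a 2×2 all-ones block appears), so Σ_i C(r_i, 2) ≤ C(65, 2) = 2080. By convexity Σ_i C(r_i, 2) ≥ 94·C(z/94, 2) = z(z − 94)/(2·94), giving z² − 94z − 94·65·64 ≤ 0 and hence z ≤ (1/2)[94 + √(8836 + 4·391040)] = (1/2)[94 + √1572996] ≈ (1/2)(94 + 1254.1914) = 674.0957.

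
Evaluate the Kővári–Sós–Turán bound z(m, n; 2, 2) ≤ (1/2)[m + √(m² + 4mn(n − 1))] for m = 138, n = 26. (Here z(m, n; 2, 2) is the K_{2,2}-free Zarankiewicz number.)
z(138, 26; 2, 2) ≤ (1/2)[138 + √(138² + 4·138·26·25)] = (1/2)[138 + √377844] = 376.3451

Kővári–Sós–Turán: let r_1, ..., r_138 be the row sums and z = Σ r_i the total number of 1s. Each pair of columns can share at most one row with both entries 1 (else a 2×2 all-ones block appears), so Σ_i C(r_i, 2) ≤ C(26, 2) = 325. By convexity Σ_i C(r_i, 2) ≥ 138·C(z/138, 2) = z(z − 138)/(2·138), giving z² − 138z − 138·26·25 ≤ 0 and hence z ≤ (1/2)[138 + √(19044 + 4·89700)] = (1/2)[138 + √377844] ≈ (1/2)(138 + 614.6902) = 376.3451.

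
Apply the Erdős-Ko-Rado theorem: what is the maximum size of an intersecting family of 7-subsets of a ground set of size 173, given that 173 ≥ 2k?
max |F| = C(172, 6) = 32927096748

Erdős-Ko-Rado (1961): when n ≥ 2k, max |F| = C(n−1, k−1). The bound is attained by the star {A : i ∈ A} for any fixed i ∈ [n]. Here C(173−1, 7−1) = C(172, 6) = 32927096748.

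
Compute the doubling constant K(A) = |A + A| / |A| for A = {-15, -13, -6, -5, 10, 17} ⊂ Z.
K = |A + A| / |A| = 20/6 = 10/3

Enumerate A + A = {a + b : a, b ∈ A}. With |A| = 6, there are |A|^2 = 36 ordered sum pairs; collecting distinct values, A + A = {-30, -28, -26, -21, -20, -19, -18, -12, -11, -10, -5, -3, 2, 4, 5, 11, 12, 20, 27, 34}, so |A + A| = 20. Thus K = 20/6 = 10/3. For comparison, the minimum possible |A + A| over all 6-element sets is 2·6 − 1 = 11 (so min K = 11/6), attained only by arithmetic progressions.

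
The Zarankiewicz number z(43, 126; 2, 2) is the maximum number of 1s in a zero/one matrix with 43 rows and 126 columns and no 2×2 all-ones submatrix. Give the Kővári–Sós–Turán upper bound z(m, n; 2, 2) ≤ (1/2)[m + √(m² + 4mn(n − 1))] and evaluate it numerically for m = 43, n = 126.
z(43, 126; 2, 2) ≤ (1/2)[43 + √(43² + 4·43·126·125)] = (1/2)[43 + √2710849] = 844.7328

Kővári–Sós–Turán: let r_1, ..., r_43 be the row sums and z = Σ r_i the total number of 1s. Each pair of columns can share at most one row with both entries 1 (else a 2×2 all-ones block appears), so Σ_i C(r_i, 2) ≤ C(126, 2) = 7875. By convexity Σ_i C(r_i, 2) ≥ 43·C(z/43, 2) = z(z − 43)/(2·43), giving z² − 43z − 43·126·125 ≤ 0 and hence z ≤ (1/2)[43 + √(1849 + 4·677250)] = (1/2)[43 + √2710849] ≈ (1/2)(43 + 1646.4656) = 844.7328.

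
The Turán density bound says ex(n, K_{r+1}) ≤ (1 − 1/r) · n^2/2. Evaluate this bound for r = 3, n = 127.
Turán density bound = (2/3) · 127^2/2 = 16129/3 ≈ 5376.3333

Turán's theorem: ex(n, K_{r+1}) is achieved by the complete r-partite Turán graph T(n, r) with parts as balanced as possible, and is at most (1 − 1/r) · n^2/2. For r = 3, n = 127: the density bound is (2/3) · 16129/2 = 16129/3 ≈ 5376.3333. The integer-valued extremum is e(T(127, 3)) = 5376, which is strictly less than the density bound 16129/3 since 3 ∤ 127 (the parts of T(127, 3) cannot all be equal).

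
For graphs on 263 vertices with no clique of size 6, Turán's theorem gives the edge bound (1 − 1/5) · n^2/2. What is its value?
Turán density bound = (4/5) · 263^2/2 = 138338/5 ≈ 27667.6

Turán's theorem: ex(n, K_{r+1}) is achieved by the complete r-partite Turán graph T(n, r) with parts as balanced as possible, and is at most (1 − 1/r) · n^2/2. For r = 5, n = 263: the density bound is (4/5) · 69169/2 = 138338/5 ≈ 27667.6. The integer-valued extremum is e(T(263, 5)) = 27667, which is strictly less than the density bound 138338/5 since 5 ∤ 263 (the parts of T(263, 5) cannot all be equal).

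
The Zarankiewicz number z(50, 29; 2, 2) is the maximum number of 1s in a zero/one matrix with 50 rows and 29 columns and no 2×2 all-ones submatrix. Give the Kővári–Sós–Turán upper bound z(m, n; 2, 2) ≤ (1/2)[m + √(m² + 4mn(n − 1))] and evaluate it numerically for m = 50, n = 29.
z(50, 29; 2, 2) ≤ (1/2)[50 + √(50² + 4·50·29·28)] = (1/2)[50 + √164900] = 228.0394

Kővári–Sós–Turán: let r_1, ..., r_50 be the row sums and z = Σ r_i the total number of 1s. Each pair of columns can share at most one row with both entries 1 (else a 2×2 all-ones block appears), so Σ_i C(r_i, 2) ≤ C(29, 2) = 406. By convexity Σ_i C(r_i, 2) ≥ 50·C(z/50, 2) = z(z − 50)/(2·50), giving z² − 50z − 50·29·28 ≤ 0 and hence z ≤ (1/2)[50 + √(2500 + 4·40600)] = (1/2)[50 + √164900] ≈ (1/2)(50 + 406.0788) = 228.0394.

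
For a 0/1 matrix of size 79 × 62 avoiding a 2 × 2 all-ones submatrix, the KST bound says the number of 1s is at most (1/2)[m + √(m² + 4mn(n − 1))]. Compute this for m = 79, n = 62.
z(79, 62; 2, 2) ≤ (1/2)[79 + √(79² + 4·79·62·61)] = (1/2)[79 + √1201353] = 587.5312

Kővári–Sós–Turán: let r_1, ..., r_79 be the row sums and z = Σ r_i the total number of 1s. Each pair of columns can share at most one row with both entries 1 (else a 2×2 all-ones block appears), so Σ_i C(r_i, 2) ≤ C(62, 2) = 1891. By convexity Σ_i C(r_i, 2) ≥ 79·C(z/79, 2) = z(z − 79)/(2·79), giving z² − 79z − 79·62·61 ≤ 0 and hence z ≤ (1/2)[79 + √(6241 + 4·298778)] = (1/2)[79 + √1201353] ≈ (1/2)(79 + 1096.0625) = 587.5312.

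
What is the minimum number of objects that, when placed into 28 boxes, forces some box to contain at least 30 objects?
n = (30 − 1)·28 + 1 = 813

By the generalised pigeonhole principle, to guarantee some box contains ≥ r objects we need more than (r − 1) · k objects total. Threshold: n = (r − 1) · k + 1. With r = 30 and k = 28: n = 29 · 28 + 1 = 812 + 1 = 813. For n = 812 = 29 · 28, we can put exactly 29 objects in every box, avoiding 30 in any single one — so 813 is tight.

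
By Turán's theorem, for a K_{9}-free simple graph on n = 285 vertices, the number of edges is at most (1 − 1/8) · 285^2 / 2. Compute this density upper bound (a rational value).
Turán density bound = (7/8) · 285^2/2 = 568575/16 ≈ 35535.9375

Turán's theorem: ex(n, K_{r+1}) is achieved by the complete r-partite Turán graph T(n, r) with parts as balanced as possible, and is at most (1 − 1/r) · n^2/2. For r = 8, n = 285: the density bound is (7/8) · 81225/2 = 568575/16 ≈ 35535.9375. The integer-valued extremum is e(T(285, 8)) = 35535, which is strictly less than the density bound 568575/16 since 8 ∤ 285 (the parts of T(285, 8) cannot all be equal).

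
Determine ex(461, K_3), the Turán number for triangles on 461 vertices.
ex(461, K_3) = ⌊461^2/4⌋ = 53130

Mantel (1907): a triangle-free graph on n vertices has at most ⌊n^2/4⌋ edges, with equality for the complete bipartite graph K_{⌊n/2⌋, ⌈n/2⌉}. For n = 461: ⌊461^2/4⌋ = ⌊212521/4⌋ = 53130. The extremal graph is K_{230, 231}, which has 230·231 = 53130 edges.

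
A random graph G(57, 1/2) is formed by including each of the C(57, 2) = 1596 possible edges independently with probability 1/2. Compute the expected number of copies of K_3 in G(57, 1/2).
E[# K_3] = C(57, 3) · (1/2)^C(3, 2) = 29260 / 2^3 = 7315/2 = 3657.5

For each 3-subset S of vertices (there are C(57, 3) = 29260 such S), let X_S = 1 if S induces a K_3 (all C(3, 2) = 3 edges present). Then P(X_S = 1) = (1/2)^3 = 1/8. By linearity of expectation, E[# K_3] = C(57, 3) · (1/2)^3 = 29260 / 8 = 7315/2 = 3657.5.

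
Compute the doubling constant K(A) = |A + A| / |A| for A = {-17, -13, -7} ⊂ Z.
K = |A + A| / |A| = 6/3 = 2

Enumerate A + A = {a + b : a, b ∈ A}. With |A| = 3, there are |A|^2 = 9 ordered sum pairs; collecting distinct values, A + A = {-34, -30, -26, -24, -20, -14}, so |A + A| = 6. Thus K = 6/3 = 2. For comparison, the minimum possible |A + A| over all 3-element sets is 2·3 − 1 = 5 (so min K = 5/3), attained only by arithmetic progressions.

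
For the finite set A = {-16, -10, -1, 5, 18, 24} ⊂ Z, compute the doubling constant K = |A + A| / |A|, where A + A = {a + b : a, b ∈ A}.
K = |A + A| / |A| = 18/6 = 3

Enumerate A + A = {a + b : a, b ∈ A}. With |A| = 6, there are |A|^2 = 36 ordered sum pairs; collecting distinct values, A + A = {-32, -26, -20, -17, -11, -5, -2, 2, 4, 8, 10, 14, 17, 23, 29, 36, 42, 48}, so |A + A| = 18. Thus K = 18/6 = 3. For comparison, the minimum possible |A + A| over all 6-element sets is 2·6 − 1 = 11 (so min K = 11/6), attained only by arithmetic progressions.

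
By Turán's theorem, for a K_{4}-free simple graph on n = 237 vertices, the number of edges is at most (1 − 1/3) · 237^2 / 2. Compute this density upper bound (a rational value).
Turán density bound = (2/3) · 237^2/2 = 18723

Turán's theorem: ex(n, K_{r+1}) is achieved by the complete r-partite Turán graph T(n, r) with parts as balanced as possible, and is at most (1 − 1/r) · n^2/2. For r = 3, n = 237: the density bound is (2/3) · 56169/2 = 18723. Since 3 ∣ 237, the Turán graph T(237, 3) has parts of equal size 79, and its edge count e(T(237, 3)) = 18723 attains the density bound exactly.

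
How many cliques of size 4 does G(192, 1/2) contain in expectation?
E[# K_4] = C(192, 4) · (1/2)^C(4, 2) = 54870480 / 2^6 = 3429405/4 = 857351.25

For each 4-subset S of vertices (there are C(192, 4) = 54870480 such S), let X_S = 1 if S induces a K_4 (all C(4, 2) = 6 edges present). Then P(X_S = 1) = (1/2)^6 = 1/64. By linearity of expectation, E[# K_4] = C(192, 4) · (1/2)^6 = 54870480 / 64 = 3429405/4 = 857351.25.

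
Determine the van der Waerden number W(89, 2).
W(89, 2) = 89 + 1 = 90

A 2-term AP is any pair of integers, so a monochromatic 2-AP exists iff some colour is used at least twice. With 89 colours, the colouring i ↦ i on {1, ..., 89} uses each colour once, avoiding any monochromatic pair, so W(89, 2) > 89. For {1, ..., 90}, pigeonhole forces two integers of the same colour, which form a monochromatic 2-AP. Hence W(89, 2) = 90.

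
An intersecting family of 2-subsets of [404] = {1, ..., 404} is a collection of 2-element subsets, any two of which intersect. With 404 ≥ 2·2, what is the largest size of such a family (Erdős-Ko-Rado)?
max |F| = C(403, 1) = 403

Erdős-Ko-Rado (1961): when n ≥ 2k, max |F| = C(n−1, k−1). The bound is attained by the star {A : i ∈ A} for any fixed i ∈ [n]. Here C(404−1, 2−1) = C(403, 1) = 403.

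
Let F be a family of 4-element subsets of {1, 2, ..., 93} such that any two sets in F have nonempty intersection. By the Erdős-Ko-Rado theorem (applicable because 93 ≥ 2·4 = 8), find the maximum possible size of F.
max |F| = C(92, 3) = 125580

The Erdős-Ko-Rado theorem states: for n ≥ 2k, an intersecting family of k-subsets of an n-element set has size at most C(n − 1, k − 1), with equality for 'star' families {A ⊆ [n] : |A| = k, i ∈ A} (fix an element i). For n = 93, k = 4: C(92, 3) = 125580.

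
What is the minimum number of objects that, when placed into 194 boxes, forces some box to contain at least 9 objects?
n = (9 − 1)·194 + 1 = 1553

By the generalised pigeonhole principle, to guarantee some box contains ≥ r objects we need more than (r − 1) · k objects total. Threshold: n = (r − 1) · k + 1. With r = 9 and k = 194: n = 8 · 194 + 1 = 1552 + 1 = 1553. For n = 1552 = 8 · 194, we can put exactly 8 objects in every box, avoiding 9 in any single one — so 1553 is tight.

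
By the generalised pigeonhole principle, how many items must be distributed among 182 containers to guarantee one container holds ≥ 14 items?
n = (14 − 1)·182 + 1 = 2367

By the generalised pigeonhole principle, to guarantee some box contains ≥ r objects we need more than (r − 1) · k objects total. Threshold: n = (r − 1) · k + 1. With r = 14 and k = 182: n = 13 · 182 + 1 = 2366 + 1 = 2367. For n = 2366 = 13 · 182, we can put exactly 13 objects in every box, avoiding 14 in any single one — so 2367 is tight.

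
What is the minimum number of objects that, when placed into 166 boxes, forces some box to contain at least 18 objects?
n = (18 − 1)·166 + 1 = 2823

By the generalised pigeonhole principle, to guarantee some box contains ≥ r objects we need more than (r − 1) · k objects total. Threshold: n = (r − 1) · k + 1. With r = 18 and k = 166: n = 17 · 166 + 1 = 2822 + 1 = 2823. For n = 2822 = 17 · 166, we can put exactly 17 objects in every box, avoiding 18 in any single one — so 2823 is tight.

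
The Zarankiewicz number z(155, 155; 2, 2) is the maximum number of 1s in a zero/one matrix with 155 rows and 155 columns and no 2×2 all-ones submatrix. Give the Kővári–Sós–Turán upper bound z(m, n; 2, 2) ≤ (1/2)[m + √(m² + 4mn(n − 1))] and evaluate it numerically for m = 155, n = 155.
z(155, 155; 2, 2) ≤ (1/2)[155 + √(155² + 4·155·155·154)] = (1/2)[155 + √14823425] = 2002.5601

Kővári–Sós–Turán: let r_1, ..., r_155 be the row sums and z = Σ r_i the total number of 1s. Each pair of columns can share at most one row with both entries 1 (else a 2×2 all-ones block appears), so Σ_i C(r_i, 2) ≤ C(155, 2) = 11935. By convexity Σ_i C(r_i, 2) ≥ 155·C(z/155, 2) = z(z − 155)/(2·155), giving z² − 155z − 155·155·154 ≤ 0 and hence z ≤ (1/2)[155 + √(24025 + 4·3699850)] = (1/2)[155 + √14823425] ≈ (1/2)(155 + 3850.1201) = 2002.5601.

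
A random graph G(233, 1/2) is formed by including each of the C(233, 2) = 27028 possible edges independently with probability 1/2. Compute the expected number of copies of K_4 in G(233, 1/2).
E[# K_4] = C(233, 4) · (1/2)^C(4, 2) = 119666470 / 2^6 = 59833235/32 = 1869788.59375

For each 4-subset S of vertices (there are C(233, 4) = 119666470 such S), let X_S = 1 if S induces a K_4 (all C(4, 2) = 6 edges present). Then P(X_S = 1) = (1/2)^6 = 1/64. By linearity of expectation, E[# K_4] = C(233, 4) · (1/2)^6 = 119666470 / 64 = 59833235/32 = 1869788.59375.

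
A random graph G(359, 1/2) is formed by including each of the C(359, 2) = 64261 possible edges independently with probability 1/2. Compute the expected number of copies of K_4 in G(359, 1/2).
E[# K_4] = C(359, 4) · (1/2)^C(4, 2) = 680588251 / 2^6 = 10634191.421875

For each 4-subset S of vertices (there are C(359, 4) = 680588251 such S), let X_S = 1 if S induces a K_4 (all C(4, 2) = 6 edges present). Then P(X_S = 1) = (1/2)^6 = 1/64. By linearity of expectation, E[# K_4] = C(359, 4) · (1/2)^6 = 680588251 / 64 = 10634191.421875.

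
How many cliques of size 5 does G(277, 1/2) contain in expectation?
E[# K_5] = C(277, 5) · (1/2)^C(5, 2) = 13105497405 / 2^10 ≈ 12798337.309570

For each 5-subset S of vertices (there are C(277, 5) = 13105497405 such S), let X_S = 1 if S induces a K_5 (all C(5, 2) = 10 edges present). Then P(X_S = 1) = (1/2)^10 = 1/1024. By linearity of expectation, E[# K_5] = C(277, 5) · (1/2)^10 = 13105497405 / 1024 ≈ 12798337.309570.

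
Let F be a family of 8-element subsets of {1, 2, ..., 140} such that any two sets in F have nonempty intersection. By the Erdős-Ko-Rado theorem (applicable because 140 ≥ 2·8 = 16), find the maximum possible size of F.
max |F| = C(139, 7) = 170613359082

The Erdős-Ko-Rado theorem states: for n ≥ 2k, an intersecting family of k-subsets of an n-element set has size at most C(n − 1, k − 1), with equality for 'star' families {A ⊆ [n] : |A| = k, i ∈ A} (fix an element i). For n = 140, k = 8: C(139, 7) = 170613359082.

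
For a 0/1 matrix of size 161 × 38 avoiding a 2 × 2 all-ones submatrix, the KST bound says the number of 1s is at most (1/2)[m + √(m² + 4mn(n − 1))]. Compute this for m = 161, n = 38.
z(161, 38; 2, 2) ≤ (1/2)[161 + √(161² + 4·161·38·37)] = (1/2)[161 + √931385] = 563.0414

Kővári–Sós–Turán: let r_1, ..., r_161 be the row sums and z = Σ r_i the total number of 1s. Each pair of columns can share at most one row with both entries 1 (else a 2×2 all-ones block appears), so Σ_i C(r_i, 2) ≤ C(38, 2) = 703. By convexity Σ_i C(r_i, 2) ≥ 161·C(z/161, 2) = z(z − 161)/(2·161), giving z² − 161z − 161·38·37 ≤ 0 and hence z ≤ (1/2)[161 + √(25921 + 4·226366)] = (1/2)[161 + √931385] ≈ (1/2)(161 + 965.0829) = 563.0414.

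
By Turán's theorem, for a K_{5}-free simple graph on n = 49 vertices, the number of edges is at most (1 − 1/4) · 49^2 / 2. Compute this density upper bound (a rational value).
Turán density bound = (3/4) · 49^2/2 = 7203/8 ≈ 900.375

Turán's theorem: ex(n, K_{r+1}) is achieved by the complete r-partite Turán graph T(n, r) with parts as balanced as possible, and is at most (1 − 1/r) · n^2/2. For r = 4, n = 49: the density bound is (3/4) · 2401/2 = 7203/8 ≈ 900.375. The integer-valued extremum is e(T(49, 4)) = 900, which is strictly less than the density bound 7203/8 since 4 ∤ 49 (the parts of T(49, 4) cannot all be equal).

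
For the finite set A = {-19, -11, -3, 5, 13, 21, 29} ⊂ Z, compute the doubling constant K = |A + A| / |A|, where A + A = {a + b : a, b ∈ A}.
K = |A + A| / |A| = 13/7

Enumerate A + A = {a + b : a, b ∈ A}. With |A| = 7, there are |A|^2 = 49 ordered sum pairs; collecting distinct values, A + A = {-38, -30, -22, -14, -6, 2, 10, 18, 26, 34, 42, 50, 58}, so |A + A| = 13. Thus K = 13/7. Here |A + A| = 2|A| − 1 = 13, the minimum possible — so K = 13/7 is minimal, which holds iff A is an arithmetic progression.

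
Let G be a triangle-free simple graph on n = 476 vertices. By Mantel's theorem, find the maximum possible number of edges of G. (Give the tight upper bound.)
ex(476, K_3) = ⌊476^2/4⌋ = 56644

Mantel (1907): a triangle-free graph on n vertices has at most ⌊n^2/4⌋ edges, with equality for the complete bipartite graph K_{⌊n/2⌋, ⌈n/2⌉}. For n = 476: ⌊476^2/4⌋ = ⌊226576/4⌋ = 56644. The extremal graph is K_{238, 238}, which has 238·238 = 56644 edges.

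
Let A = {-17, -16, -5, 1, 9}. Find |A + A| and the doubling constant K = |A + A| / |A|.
K = |A + A| / |A| = 15/5 = 3

Enumerate A + A = {a + b : a, b ∈ A}. With |A| = 5, there are |A|^2 = 25 ordered sum pairs; collecting distinct values, A + A = {-34, -33, -32, -22, -21, -16, -15, -10, -8, -7, -4, 2, 4, 10, 18}, so |A + A| = 15. Thus K = 15/5 = 3. For comparison, the minimum possible |A + A| over all 5-element sets is 2·5 − 1 = 9 (so min K = 9/5), attained only by arithmetic progressions.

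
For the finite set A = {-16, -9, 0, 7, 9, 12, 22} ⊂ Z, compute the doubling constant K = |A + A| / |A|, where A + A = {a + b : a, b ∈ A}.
K = |A + A| / |A| = 26/7

Enumerate A + A = {a + b : a, b ∈ A}. With |A| = 7, there are |A|^2 = 49 ordered sum pairs; collecting distinct values, A + A = {-32, -25, -18, -16, -9, -7, -4, -2, 0, 3, 6, 7, 9, 12, 13, 14, 16, 18, 19, 21, 22, 24, 29, 31, 34, 44}, so |A + A| = 26. Thus K = 26/7. For comparison, the minimum possible |A + A| over all 7-element sets is 2·7 − 1 = 13 (so min K = 13/7), attained only by arithmetic progressions.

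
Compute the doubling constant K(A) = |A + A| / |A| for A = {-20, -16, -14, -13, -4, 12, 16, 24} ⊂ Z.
K = |A + A| / |A| = 33/8

Enumerate A + A = {a + b : a, b ∈ A}. With |A| = 8, there are |A|^2 = 64 ordered sum pairs; collecting distinct values, A + A = {-40, -36, -34, -33, -32, -30, -29, -28, -27, -26, -24, -20, -18, -17, -8, -4, -2, -1, 0, 2, 3, 4, 8, 10, 11, 12, 20, 24, 28, 32, 36, 40, 48}, so |A + A| = 33. Thus K = 33/8. For comparison, the minimum possible |A + A| over all 8-element sets is 2·8 − 1 = 15 (so min K = 15/8), attained only by arithmetic progressions.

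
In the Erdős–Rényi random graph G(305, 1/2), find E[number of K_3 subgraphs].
E[# K_3] = C(305, 3) · (1/2)^C(3, 2) = 4682360 / 2^3 = 585295

For each 3-subset S of vertices (there are C(305, 3) = 4682360 such S), let X_S = 1 if S induces a K_3 (all C(3, 2) = 3 edges present). Then P(X_S = 1) = (1/2)^3 = 1/8. By linearity of expectation, E[# K_3] = C(305, 3) · (1/2)^3 = 4682360 / 8 = 585295.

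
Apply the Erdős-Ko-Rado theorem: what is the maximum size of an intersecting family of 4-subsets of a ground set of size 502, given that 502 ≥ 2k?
max |F| = C(501, 3) = 20833250

Erdős-Ko-Rado (1961): when n ≥ 2k, max |F| = C(n−1, k−1). The bound is attained by the star {A : i ∈ A} for any fixed i ∈ [n]. Here C(502−1, 4−1) = C(501, 3) = 20833250.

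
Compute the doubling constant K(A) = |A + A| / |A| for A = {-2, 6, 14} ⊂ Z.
K = |A + A| / |A| = 5/3

Enumerate A + A = {a + b : a, b ∈ A}. With |A| = 3, there are |A|^2 = 9 ordered sum pairs; collecting distinct values, A + A = {-4, 4, 12, 20, 28}, so |A + A| = 5. Thus K = 5/3. Here |A + A| = 2|A| − 1 = 5, the minimum possible — so K = 5/3 is minimal, which holds iff A is an arithmetic progression.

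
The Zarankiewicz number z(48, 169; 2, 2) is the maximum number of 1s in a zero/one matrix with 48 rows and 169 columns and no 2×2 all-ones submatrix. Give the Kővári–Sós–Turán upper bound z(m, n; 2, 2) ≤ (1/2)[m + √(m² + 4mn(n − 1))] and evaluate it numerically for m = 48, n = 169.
z(48, 169; 2, 2) ≤ (1/2)[48 + √(48² + 4·48·169·168)] = (1/2)[48 + √5453568] = 1191.6438

Kővári–Sós–Turán: let r_1, ..., r_48 be the row sums and z = Σ r_i the total number of 1s. Each pair of columns can share at most one row with both entries 1 (else a 2×2 all-ones block appears), so Σ_i C(r_i, 2) ≤ C(169, 2) = 14196. By convexity Σ_i C(r_i, 2) ≥ 48·C(z/48, 2) = z(z − 48)/(2·48), giving z² − 48z − 48·169·168 ≤ 0 and hence z ≤ (1/2)[48 + √(2304 + 4·1362816)] = (1/2)[48 + √5453568] ≈ (1/2)(48 + 2335.2876) = 1191.6438.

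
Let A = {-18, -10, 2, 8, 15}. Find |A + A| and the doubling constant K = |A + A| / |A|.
K = |A + A| / |A| = 15/5 = 3

Enumerate A + A = {a + b : a, b ∈ A}. With |A| = 5, there are |A|^2 = 25 ordered sum pairs; collecting distinct values, A + A = {-36, -28, -20, -16, -10, -8, -3, -2, 4, 5, 10, 16, 17, 23, 30}, so |A + A| = 15. Thus K = 15/5 = 3. For comparison, the minimum possible |A + A| over all 5-element sets is 2·5 − 1 = 9 (so min K = 9/5), attained only by arithmetic progressions.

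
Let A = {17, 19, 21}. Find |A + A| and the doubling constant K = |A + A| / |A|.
K = |A + A| / |A| = 5/3

Enumerate A + A = {a + b : a, b ∈ A}. With |A| = 3, there are |A|^2 = 9 ordered sum pairs; collecting distinct values, A + A = {34, 36, 38, 40, 42}, so |A + A| = 5. Thus K = 5/3. Here |A + A| = 2|A| − 1 = 5, the minimum possible — so K = 5/3 is minimal, which holds iff A is an arithmetic progression.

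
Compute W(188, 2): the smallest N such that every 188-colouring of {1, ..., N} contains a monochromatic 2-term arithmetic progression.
W(188, 2) = 188 + 1 = 189

A 2-term AP is any pair of integers, so a monochromatic 2-AP exists iff some colour is used at least twice. With 188 colours, the colouring i ↦ i on {1, ..., 188} uses each colour once, avoiding any monochromatic pair, so W(188, 2) > 188. For {1, ..., 189}, pigeonhole forces two integers of the same colour, which form a monochromatic 2-AP. Hence W(188, 2) = 189.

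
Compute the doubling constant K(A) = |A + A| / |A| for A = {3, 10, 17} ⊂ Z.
K = |A + A| / |A| = 5/3

Enumerate A + A = {a + b : a, b ∈ A}. With |A| = 3, there are |A|^2 = 9 ordered sum pairs; collecting distinct values, A + A = {6, 13, 20, 27, 34}, so |A + A| = 5. Thus K = 5/3. Here |A + A| = 2|A| − 1 = 5, the minimum possible — so K = 5/3 is minimal, which holds iff A is an arithmetic progression.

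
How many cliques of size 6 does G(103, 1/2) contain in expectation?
E[# K_6] = C(103, 6) · (1/2)^C(6, 2) = 1429840335 / 2^15 ≈ 43635.264130

For each 6-subset S of vertices (there are C(103, 6) = 1429840335 such S), let X_S = 1 if S induces a K_6 (all C(6, 2) = 15 edges present). Then P(X_S = 1) = (1/2)^15 = 1/32768. By linearity of expectation, E[# K_6] = C(103, 6) · (1/2)^15 = 1429840335 / 32768 ≈ 43635.264130.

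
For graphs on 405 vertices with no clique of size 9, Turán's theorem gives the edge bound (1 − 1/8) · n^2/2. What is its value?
Turán density bound = (7/8) · 405^2/2 = 1148175/16 ≈ 71760.9375

Turán's theorem: ex(n, K_{r+1}) is achieved by the complete r-partite Turán graph T(n, r) with parts as balanced as possible, and is at most (1 − 1/r) · n^2/2. For r = 8, n = 405: the density bound is (7/8) · 164025/2 = 1148175/16 ≈ 71760.9375. The integer-valued extremum is e(T(405, 8)) = 71760, which is strictly less than the density bound 1148175/16 since 8 ∤ 405 (the parts of T(405, 8) cannot all be equal).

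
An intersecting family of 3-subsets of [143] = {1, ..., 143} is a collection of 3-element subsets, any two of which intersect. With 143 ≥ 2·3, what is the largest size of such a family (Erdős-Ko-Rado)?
max |F| = C(142, 2) = 10011

Erdős-Ko-Rado (1961): when n ≥ 2k, max |F| = C(n−1, k−1). The bound is attained by the star {A : i ∈ A} for any fixed i ∈ [n]. Here C(143−1, 3−1) = C(142, 2) = 10011.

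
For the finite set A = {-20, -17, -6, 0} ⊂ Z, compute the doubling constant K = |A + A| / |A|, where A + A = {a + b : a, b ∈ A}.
K = |A + A| / |A| = 10/4 = 5/2

Enumerate A + A = {a + b : a, b ∈ A}. With |A| = 4, there are |A|^2 = 16 ordered sum pairs; collecting distinct values, A + A = {-40, -37, -34, -26, -23, -20, -17, -12, -6, 0}, so |A + A| = 10. Thus K = 10/4 = 5/2. For comparison, the minimum possible |A + A| over all 4-element sets is 2·4 − 1 = 7 (so min K = 7/4), attained only by arithmetic progressions.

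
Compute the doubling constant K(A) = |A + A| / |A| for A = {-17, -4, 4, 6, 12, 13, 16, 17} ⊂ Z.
K = |A + A| / |A| = 32/8 = 4

Enumerate A + A = {a + b : a, b ∈ A}. With |A| = 8, there are |A|^2 = 64 ordered sum pairs; collecting distinct values, A + A = {-34, -21, -13, -11, -8, -5, -4, -1, 0, 2, 8, 9, 10, 12, 13, 16, 17, 18, 19, 20, 21, 22, 23, 24, 25, 26, 28, 29, 30, 32, 33, 34}, so |A + A| = 32. Thus K = 32/8 = 4. For comparison, the minimum possible |A + A| over all 8-element sets is 2·8 − 1 = 15 (so min K = 15/8), attained only by arithmetic progressions.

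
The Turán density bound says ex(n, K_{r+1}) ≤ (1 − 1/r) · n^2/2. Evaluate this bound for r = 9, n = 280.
Turán density bound = (8/9) · 280^2/2 = 313600/9 ≈ 34844.4444

Turán's theorem: ex(n, K_{r+1}) is achieved by the complete r-partite Turán graph T(n, r) with parts as balanced as possible, and is at most (1 − 1/r) · n^2/2. For r = 9, n = 280: the density bound is (8/9) · 78400/2 = 313600/9 ≈ 34844.4444. The integer-valued extremum is e(T(280, 9)) = 34844, which is strictly less than the density bound 313600/9 since 9 ∤ 280 (the parts of T(280, 9) cannot all be equal).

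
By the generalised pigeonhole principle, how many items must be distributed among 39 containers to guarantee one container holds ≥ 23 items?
n = (23 − 1)·39 + 1 = 859

By the generalised pigeonhole principle, to guarantee some box contains ≥ r objects we need more than (r − 1) · k objects total. Threshold: n = (r − 1) · k + 1. With r = 23 and k = 39: n = 22 · 39 + 1 = 858 + 1 = 859. For n = 858 = 22 · 39, we can put exactly 22 objects in every box, avoiding 23 in any single one — so 859 is tight.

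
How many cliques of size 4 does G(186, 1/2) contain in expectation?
E[# K_4] = C(186, 4) · (1/2)^C(4, 2) = 48277230 / 2^6 = 24138615/32 = 754331.71875

For each 4-subset S of vertices (there are C(186, 4) = 48277230 such S), let X_S = 1 if S induces a K_4 (all C(4, 2) = 6 edges present). Then P(X_S = 1) = (1/2)^6 = 1/64. By linearity of expectation, E[# K_4] = C(186, 4) · (1/2)^6 = 48277230 / 64 = 24138615/32 = 754331.71875.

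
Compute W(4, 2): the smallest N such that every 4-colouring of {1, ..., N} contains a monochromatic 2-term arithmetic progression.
W(4, 2) = 4 + 1 = 5

A 2-term AP is any pair of integers, so a monochromatic 2-AP exists iff some colour is used at least twice. With 4 colours, the colouring i ↦ i on {1, ..., 4} uses each colour once, avoiding any monochromatic pair, so W(4, 2) > 4. For {1, ..., 5}, pigeonhole forces two integers of the same colour, which form a monochromatic 2-AP. Hence W(4, 2) = 5.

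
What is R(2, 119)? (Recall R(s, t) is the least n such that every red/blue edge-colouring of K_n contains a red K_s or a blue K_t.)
R(2, 119) = 119

R(2, k) = k for all k ≥ 2: in a 2-colouring of K_k, either some edge is red (a red K_2) or all edges are blue (a blue K_k). And K_{118} coloured all-blue has no blue K_119, so R(2, 119) > 118. Hence R(2, 119) = 119.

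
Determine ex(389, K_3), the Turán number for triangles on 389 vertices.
ex(389, K_3) = ⌊389^2/4⌋ = 37830

Mantel (1907): a triangle-free graph on n vertices has at most ⌊n^2/4⌋ edges, with equality for the complete bipartite graph K_{⌊n/2⌋, ⌈n/2⌉}. For n = 389: ⌊389^2/4⌋ = ⌊151321/4⌋ = 37830. The extremal graph is K_{194, 195}, which has 194·195 = 37830 edges.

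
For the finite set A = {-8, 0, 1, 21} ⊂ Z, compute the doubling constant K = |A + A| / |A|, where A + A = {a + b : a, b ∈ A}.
K = |A + A| / |A| = 10/4 = 5/2

Enumerate A + A = {a + b : a, b ∈ A}. With |A| = 4, there are |A|^2 = 16 ordered sum pairs; collecting distinct values, A + A = {-16, -8, -7, 0, 1, 2, 13, 21, 22, 42}, so |A + A| = 10. Thus K = 10/4 = 5/2. For comparison, the minimum possible |A + A| over all 4-element sets is 2·4 − 1 = 7 (so min K = 7/4), attained only by arithmetic progressions.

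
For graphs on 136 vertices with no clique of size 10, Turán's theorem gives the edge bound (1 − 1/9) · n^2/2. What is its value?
Turán density bound = (8/9) · 136^2/2 = 73984/9 ≈ 8220.4444

Turán's theorem: ex(n, K_{r+1}) is achieved by the complete r-partite Turán graph T(n, r) with parts as balanced as possible, and is at most (1 − 1/r) · n^2/2. For r = 9, n = 136: the density bound is (8/9) · 18496/2 = 73984/9 ≈ 8220.4444. The integer-valued extremum is e(T(136, 9)) = 8220, which is strictly less than the density bound 73984/9 since 9 ∤ 136 (the parts of T(136, 9) cannot all be equal).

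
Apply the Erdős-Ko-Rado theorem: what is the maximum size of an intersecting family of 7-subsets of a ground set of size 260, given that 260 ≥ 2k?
max |F| = C(259, 6) = 395488590784

The Erdős-Ko-Rado theorem states: for n ≥ 2k, an intersecting family of k-subsets of an n-element set has size at most C(n − 1, k − 1), with equality for 'star' families {A ⊆ [n] : |A| = k, i ∈ A} (fix an element i). For n = 260, k = 7: C(259, 6) = 395488590784.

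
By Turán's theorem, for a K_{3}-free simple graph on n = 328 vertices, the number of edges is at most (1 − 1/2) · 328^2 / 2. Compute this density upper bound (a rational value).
Turán density bound = (1/2) · 328^2/2 = 26896

Turán's theorem: ex(n, K_{r+1}) is achieved by the complete r-partite Turán graph T(n, r) with parts as balanced as possible, and is at most (1 − 1/r) · n^2/2. For r = 2, n = 328: the density bound is (1/2) · 107584/2 = 26896. Since 2 ∣ 328, the Turán graph T(328, 2) has parts of equal size 164, and its edge count e(T(328, 2)) = 26896 attains the density bound exactly.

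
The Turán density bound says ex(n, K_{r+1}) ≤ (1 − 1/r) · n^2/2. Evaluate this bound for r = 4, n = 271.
Turán density bound = (3/4) · 271^2/2 = 220323/8 ≈ 27540.375

Turán's theorem: ex(n, K_{r+1}) is achieved by the complete r-partite Turán graph T(n, r) with parts as balanced as possible, and is at most (1 − 1/r) · n^2/2. For r = 4, n = 271: the density bound is (3/4) · 73441/2 = 220323/8 ≈ 27540.375. The integer-valued extremum is e(T(271, 4)) = 27540, which is strictly less than the density bound 220323/8 since 4 ∤ 271 (the parts of T(271, 4) cannot all be equal).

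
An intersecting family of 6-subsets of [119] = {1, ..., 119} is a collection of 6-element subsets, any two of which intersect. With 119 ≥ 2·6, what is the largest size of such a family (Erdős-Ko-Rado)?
max |F| = C(118, 5) = 174963438

Erdős-Ko-Rado (1961): when n ≥ 2k, max |F| = C(n−1, k−1). The bound is attained by the star {A : i ∈ A} for any fixed i ∈ [n]. Here C(119−1, 6−1) = C(118, 5) = 174963438.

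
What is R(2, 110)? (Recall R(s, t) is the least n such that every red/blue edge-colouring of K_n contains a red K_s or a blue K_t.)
R(2, 110) = 110

R(2, k) = k for all k ≥ 2: in a 2-colouring of K_k, either some edge is red (a red K_2) or all edges are blue (a blue K_k). And K_{109} coloured all-blue has no blue K_110, so R(2, 110) > 109. Hence R(2, 110) = 110.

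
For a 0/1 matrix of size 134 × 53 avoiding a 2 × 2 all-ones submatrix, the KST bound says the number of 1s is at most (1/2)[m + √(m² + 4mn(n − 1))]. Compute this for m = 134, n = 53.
z(134, 53; 2, 2) ≤ (1/2)[134 + √(134² + 4·134·53·52)] = (1/2)[134 + √1495172] = 678.3861

Kővári–Sós–Turán: let r_1, ..., r_134 be the row sums and z = Σ r_i the total number of 1s. Each pair of columns can share at most one row with both entries 1 (else a 2×2 all-ones block appears), so Σ_i C(r_i, 2) ≤ C(53, 2) = 1378. By convexity Σ_i C(r_i, 2) ≥ 134·C(z/134, 2) = z(z − 134)/(2·134), giving z² − 134z − 134·53·52 ≤ 0 and hence z ≤ (1/2)[134 + √(17956 + 4·369304)] = (1/2)[134 + √1495172] ≈ (1/2)(134 + 1222.7723) = 678.3861.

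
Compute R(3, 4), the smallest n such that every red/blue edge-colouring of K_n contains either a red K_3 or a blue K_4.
R(3, 4) = 9

Lower bound: an explicit 2-colouring of K_{8} (typically a Paley-type or other structured construction) avoids a red K_3 and a blue K_4, showing R(3, 4) > 8.
Upper bound: the Erdős–Szekeres recurrence R(r, t') ≤ R(r−1, t') + R(r, t'−1) (with the −1 refinement when both summands are even) yields R(3, 4) ≤ 9.
Hence R(3, 4) = 9.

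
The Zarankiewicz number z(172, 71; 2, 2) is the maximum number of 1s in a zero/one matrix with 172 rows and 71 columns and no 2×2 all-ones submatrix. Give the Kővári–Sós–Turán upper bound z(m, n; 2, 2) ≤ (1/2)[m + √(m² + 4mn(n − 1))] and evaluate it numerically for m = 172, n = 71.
z(172, 71; 2, 2) ≤ (1/2)[172 + √(172² + 4·172·71·70)] = (1/2)[172 + √3448944] = 1014.5666

Kővári–Sós–Turán: let r_1, ..., r_172 be the row sums and z = Σ r_i the total number of 1s. Each pair of columns can share at most one row with both entries 1 (else a 2×2 all-ones block appears), so Σ_i C(r_i, 2) ≤ C(71, 2) = 2485. By convexity Σ_i C(r_i, 2) ≥ 172·C(z/172, 2) = z(z − 172)/(2·172), giving z² − 172z − 172·71·70 ≤ 0 and hence z ≤ (1/2)[172 + √(29584 + 4·854840)] = (1/2)[172 + √3448944] ≈ (1/2)(172 + 1857.1333) = 1014.5666.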